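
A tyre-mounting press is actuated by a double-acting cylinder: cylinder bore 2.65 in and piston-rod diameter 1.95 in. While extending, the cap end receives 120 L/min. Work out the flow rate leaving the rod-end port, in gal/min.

Cap-side area A_cap = π/4 × (2.65 in)² = 5.515 in^2
Rod-side annular area A_ann = π/4 × (2.65² − 1.95²) = 2.529 in^2
Piston speed v = Q_in/A_cap; rod-end outflow Q_out = v × A_ann = Q_in × A_ann/A_cap.

Q_out ≈ 14.5 gal/min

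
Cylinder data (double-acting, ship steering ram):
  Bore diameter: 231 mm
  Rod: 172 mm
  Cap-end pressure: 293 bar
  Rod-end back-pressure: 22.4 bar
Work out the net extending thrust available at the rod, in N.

Cap-side area A_cap = π/4 × (231 mm)² = 41910 mm^2
Rod-side annular area A_ann = π/4 × (231² − 172²) = 18670 mm^2
Net thrust = P_cap·A_cap − P_rod·A_ann = 1.228e6 N − 41830 N

F ≈ 1.19e6 N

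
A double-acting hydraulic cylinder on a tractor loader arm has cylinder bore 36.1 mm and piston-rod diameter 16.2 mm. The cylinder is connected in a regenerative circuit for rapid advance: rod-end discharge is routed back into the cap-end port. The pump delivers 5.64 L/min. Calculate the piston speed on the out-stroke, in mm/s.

v ≈ 456 mm/s

In regeneration the rod-end outflow joins the pump flow into the cap end, so the net volume the pump must supply per unit advance equals the rod cross-section area.
Rod cross-section A_rod = π/4 × (16.2 mm)² = 206.1 mm^2
v = Q_pump / A_rod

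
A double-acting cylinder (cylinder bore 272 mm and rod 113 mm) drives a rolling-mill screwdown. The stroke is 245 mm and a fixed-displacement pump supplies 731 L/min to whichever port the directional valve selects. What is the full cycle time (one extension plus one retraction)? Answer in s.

Cap-side area A_cap = π/4 × (272 mm)² = 58110 mm^2
Rod-side annular area A_ann = π/4 × (272² − 113²) = 48080 mm^2
t_ext = A_cap·L/Q = 1.168 s
t_ret = A_ann·L/Q = 0.9668 s
t_cycle = t_ext + t_ret

t ≈ 2.14 s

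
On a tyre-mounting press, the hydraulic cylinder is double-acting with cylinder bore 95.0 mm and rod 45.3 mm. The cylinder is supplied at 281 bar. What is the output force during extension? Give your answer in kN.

F ≈ 199 kN

Cap-side area A_cap = π/4 × (95.0 mm)² = 7088 mm^2
F = P × A_cap = 281 bar × A_cap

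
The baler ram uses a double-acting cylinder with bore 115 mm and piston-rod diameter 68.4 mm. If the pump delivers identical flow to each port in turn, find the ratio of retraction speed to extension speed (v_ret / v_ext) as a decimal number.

v_ret/v_ext ≈ 1.55

Cap-side area A_cap = π/4 × (115 mm)² = 10390 mm^2
Rod-side annular area A_ann = π/4 × (115² − 68.4²) = 6712 mm^2
For equal Q, v ∝ 1/A, so v_ret/v_ext = A_cap/A_ann.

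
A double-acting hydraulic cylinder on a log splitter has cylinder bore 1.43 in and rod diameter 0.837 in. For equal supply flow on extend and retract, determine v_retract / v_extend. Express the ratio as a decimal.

v_ret/v_ext ≈ 1.52

Cap-side area A_cap = π/4 × (1.43 in)² = 1.606 in^2
Rod-side annular area A_ann = π/4 × (1.43² − 0.837²) = 1.056 in^2
For equal Q, v ∝ 1/A, so v_ret/v_ext = A_cap/A_ann.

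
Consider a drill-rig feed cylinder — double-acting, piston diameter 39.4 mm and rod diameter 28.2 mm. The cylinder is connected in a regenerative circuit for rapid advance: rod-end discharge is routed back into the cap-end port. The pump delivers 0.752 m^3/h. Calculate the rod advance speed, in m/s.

v ≈ 0.334 m/s

In regeneration the rod-end outflow joins the pump flow into the cap end, so the net volume the pump must supply per unit advance equals the rod cross-section area.
Rod cross-section A_rod = π/4 × (28.2 mm)² = 624.6 mm^2
v = Q_pump / A_rod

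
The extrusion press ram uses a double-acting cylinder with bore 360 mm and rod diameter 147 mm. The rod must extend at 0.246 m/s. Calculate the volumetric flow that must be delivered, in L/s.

Q ≈ 25.0 L/s

Cap-side area A_cap = π/4 × (360 mm)² = 1.018e5 mm^2
Q = A × v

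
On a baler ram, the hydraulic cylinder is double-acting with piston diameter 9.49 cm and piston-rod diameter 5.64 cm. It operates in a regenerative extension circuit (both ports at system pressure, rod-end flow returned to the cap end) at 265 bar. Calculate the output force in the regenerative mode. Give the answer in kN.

With equal pressure on both faces, forces on the annular region cancel; the net push is pressure × rod cross-section.
Rod cross-section A_rod = π/4 × (5.64 cm)² = 24.98 cm^2
F = P × A_rod

F ≈ 66.2 kN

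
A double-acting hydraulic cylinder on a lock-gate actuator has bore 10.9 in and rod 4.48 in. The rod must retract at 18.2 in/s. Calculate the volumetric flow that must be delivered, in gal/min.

Q ≈ 367 gal/min

Rod-side annular area A_ann = π/4 × (10.9² − 4.48²) = 77.55 in^2
Q = A × v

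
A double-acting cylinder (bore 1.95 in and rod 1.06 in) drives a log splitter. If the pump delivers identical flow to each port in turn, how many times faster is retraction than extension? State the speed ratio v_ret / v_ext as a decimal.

Cap-side area A_cap = π/4 × (1.95 in)² = 2.986 in^2
Rod-side annular area A_ann = π/4 × (1.95² − 1.06²) = 2.104 in^2
For equal Q, v ∝ 1/A, so v_ret/v_ext = A_cap/A_ann.

v_ret/v_ext ≈ 1.42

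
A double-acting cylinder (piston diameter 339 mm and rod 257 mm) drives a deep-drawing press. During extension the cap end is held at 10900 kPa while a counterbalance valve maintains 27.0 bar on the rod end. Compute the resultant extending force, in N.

F ≈ 8.80e5 N

Cap-side area A_cap = π/4 × (339 mm)² = 90260 mm^2
Rod-side annular area A_ann = π/4 × (339² − 257²) = 38380 mm^2
Net thrust = P_cap·A_cap − P_rod·A_ann = 9.838e5 N − 1.036e5 N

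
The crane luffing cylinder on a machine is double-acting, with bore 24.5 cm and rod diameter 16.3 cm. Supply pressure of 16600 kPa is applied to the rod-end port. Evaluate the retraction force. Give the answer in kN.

F ≈ 436 kN

Rod-side annular area A_ann = π/4 × (24.5² − 16.3²) = 262.8 cm^2
On retraction the pressure acts on the annular area (bore minus rod).
F = P × A_ann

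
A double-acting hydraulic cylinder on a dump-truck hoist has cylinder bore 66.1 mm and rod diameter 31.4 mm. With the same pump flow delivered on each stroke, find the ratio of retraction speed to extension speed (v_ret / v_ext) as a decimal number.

Cap-side area A_cap = π/4 × (66.1 mm)² = 3432 mm^2
Rod-side annular area A_ann = π/4 × (66.1² − 31.4²) = 2657 mm^2
For equal Q, v ∝ 1/A, so v_ret/v_ext = A_cap/A_ann.

v_ret/v_ext ≈ 1.29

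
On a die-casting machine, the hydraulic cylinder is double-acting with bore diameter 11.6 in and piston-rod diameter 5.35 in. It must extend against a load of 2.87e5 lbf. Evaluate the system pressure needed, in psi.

Cap-side area A_cap = π/4 × (11.6 in)² = 105.7 in^2
P = F / A = 2.87e5 lbf / A

P ≈ 2720 psi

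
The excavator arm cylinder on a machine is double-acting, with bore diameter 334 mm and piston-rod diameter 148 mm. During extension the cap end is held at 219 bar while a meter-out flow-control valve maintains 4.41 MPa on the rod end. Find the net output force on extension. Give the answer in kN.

F ≈ 1610 kN

Cap-side area A_cap = π/4 × (334 mm)² = 87620 mm^2
Rod-side annular area A_ann = π/4 × (334² − 148²) = 70410 mm^2
Net thrust = P_cap·A_cap − P_rod·A_ann = 1919 kN − 310.5 kN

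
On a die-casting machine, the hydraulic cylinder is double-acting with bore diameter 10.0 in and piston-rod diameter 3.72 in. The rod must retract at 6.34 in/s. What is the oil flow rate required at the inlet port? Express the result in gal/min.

Rod-side annular area A_ann = π/4 × (10.0² − 3.72²) = 67.67 in^2
Q = A × v

Q ≈ 111 gal/min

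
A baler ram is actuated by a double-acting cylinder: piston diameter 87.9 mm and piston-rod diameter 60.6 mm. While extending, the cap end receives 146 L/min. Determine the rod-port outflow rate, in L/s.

Cap-side area A_cap = π/4 × (87.9 mm)² = 6068 mm^2
Rod-side annular area A_ann = π/4 × (87.9² − 60.6²) = 3184 mm^2
Piston speed v = Q_in/A_cap; rod-end outflow Q_out = v × A_ann = Q_in × A_ann/A_cap.

Q_out ≈ 1.28 L/s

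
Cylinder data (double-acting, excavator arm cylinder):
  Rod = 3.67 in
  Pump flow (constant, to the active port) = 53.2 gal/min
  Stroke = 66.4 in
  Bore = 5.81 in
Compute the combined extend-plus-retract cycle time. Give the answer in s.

Cap-side area A_cap = π/4 × (5.81 in)² = 26.51 in^2
Rod-side annular area A_ann = π/4 × (5.81² − 3.67²) = 15.93 in^2
t_ext = A_cap·L/Q = 8.595 s
t_ret = A_ann·L/Q = 5.165 s
t_cycle = t_ext + t_ret

t ≈ 13.8 s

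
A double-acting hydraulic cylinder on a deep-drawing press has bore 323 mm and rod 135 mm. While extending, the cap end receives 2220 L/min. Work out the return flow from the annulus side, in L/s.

Q_out ≈ 30.5 L/s

Cap-side area A_cap = π/4 × (323 mm)² = 81940 mm^2
Rod-side annular area A_ann = π/4 × (323² − 135²) = 67630 mm^2
Piston speed v = Q_in/A_cap; rod-end outflow Q_out = v × A_ann = Q_in × A_ann/A_cap.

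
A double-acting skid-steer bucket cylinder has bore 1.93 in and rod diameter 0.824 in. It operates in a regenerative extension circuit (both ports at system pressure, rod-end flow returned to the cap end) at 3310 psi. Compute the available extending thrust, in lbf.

With equal pressure on both faces, forces on the annular region cancel; the net push is pressure × rod cross-section.
Rod cross-section A_rod = π/4 × (0.824 in)² = 0.5333 in^2
F = P × A_rod

F ≈ 1770 lbf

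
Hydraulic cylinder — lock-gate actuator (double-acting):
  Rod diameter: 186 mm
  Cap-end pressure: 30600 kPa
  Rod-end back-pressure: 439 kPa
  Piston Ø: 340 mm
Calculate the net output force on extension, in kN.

F ≈ 2750 kN

Cap-side area A_cap = π/4 × (340 mm)² = 90790 mm^2
Rod-side annular area A_ann = π/4 × (340² − 186²) = 63620 mm^2
Net thrust = P_cap·A_cap − P_rod·A_ann = 2778 kN − 27.93 kN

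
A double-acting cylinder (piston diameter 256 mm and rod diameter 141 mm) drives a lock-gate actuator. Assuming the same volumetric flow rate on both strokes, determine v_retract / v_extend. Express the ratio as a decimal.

Cap-side area A_cap = π/4 × (256 mm)² = 51470 mm^2
Rod-side annular area A_ann = π/4 × (256² − 141²) = 35860 mm^2
For equal Q, v ∝ 1/A, so v_ret/v_ext = A_cap/A_ann.

v_ret/v_ext ≈ 1.44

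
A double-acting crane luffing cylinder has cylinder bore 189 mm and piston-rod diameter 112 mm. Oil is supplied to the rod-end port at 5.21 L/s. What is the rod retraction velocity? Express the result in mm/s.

Rod-side annular area A_ann = π/4 × (189² − 112²) = 18200 mm^2
Flow into the rod-end port fills the annular volume.
v = Q / A

v ≈ 286 mm/s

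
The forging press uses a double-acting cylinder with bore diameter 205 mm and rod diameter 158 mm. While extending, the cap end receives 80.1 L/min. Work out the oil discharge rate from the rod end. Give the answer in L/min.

Cap-side area A_cap = π/4 × (205 mm)² = 33010 mm^2
Rod-side annular area A_ann = π/4 × (205² − 158²) = 13400 mm^2
Piston speed v = Q_in/A_cap; rod-end outflow Q_out = v × A_ann = Q_in × A_ann/A_cap.

Q_out ≈ 32.5 L/min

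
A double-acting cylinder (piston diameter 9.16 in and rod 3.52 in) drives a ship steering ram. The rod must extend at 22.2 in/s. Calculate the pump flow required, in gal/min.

Cap-side area A_cap = π/4 × (9.16 in)² = 65.90 in^2
Q = A × v

Q ≈ 380 gal/min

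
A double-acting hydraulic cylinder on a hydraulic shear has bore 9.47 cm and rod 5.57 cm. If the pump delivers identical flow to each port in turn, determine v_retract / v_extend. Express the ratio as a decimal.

Cap-side area A_cap = π/4 × (9.47 cm)² = 70.44 cm^2
Rod-side annular area A_ann = π/4 × (9.47² − 5.57²) = 46.07 cm^2
For equal Q, v ∝ 1/A, so v_ret/v_ext = A_cap/A_ann.

v_ret/v_ext ≈ 1.53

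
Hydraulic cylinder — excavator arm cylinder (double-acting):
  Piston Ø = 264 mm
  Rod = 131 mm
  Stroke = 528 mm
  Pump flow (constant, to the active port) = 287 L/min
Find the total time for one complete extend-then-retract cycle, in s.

Cap-side area A_cap = π/4 × (264 mm)² = 54740 mm^2
Rod-side annular area A_ann = π/4 × (264² − 131²) = 41260 mm^2
t_ext = A_cap·L/Q = 6.042 s
t_ret = A_ann·L/Q = 4.555 s
t_cycle = t_ext + t_ret

t ≈ 10.6 s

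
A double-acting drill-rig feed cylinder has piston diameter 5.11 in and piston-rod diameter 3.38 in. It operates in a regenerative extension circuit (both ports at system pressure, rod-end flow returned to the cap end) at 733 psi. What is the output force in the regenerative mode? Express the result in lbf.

F ≈ 6580 lbf

With equal pressure on both faces, forces on the annular region cancel; the net push is pressure × rod cross-section.
Rod cross-section A_rod = π/4 × (3.38 in)² = 8.973 in^2
F = P × A_rod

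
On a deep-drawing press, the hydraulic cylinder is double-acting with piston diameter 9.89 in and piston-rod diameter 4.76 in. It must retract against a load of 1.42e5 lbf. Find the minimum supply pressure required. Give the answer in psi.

P ≈ 2410 psi

Rod-side annular area A_ann = π/4 × (9.89² − 4.76²) = 59.03 in^2
Retraction: pressure acts on the annular area.
P = F / A = 1.42e5 lbf / A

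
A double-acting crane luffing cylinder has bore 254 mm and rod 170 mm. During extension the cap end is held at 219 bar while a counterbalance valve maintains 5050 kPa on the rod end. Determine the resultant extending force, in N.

Cap-side area A_cap = π/4 × (254 mm)² = 50670 mm^2
Rod-side annular area A_ann = π/4 × (254² − 170²) = 27970 mm^2
Net thrust = P_cap·A_cap − P_rod·A_ann = 1.110e6 N − 1.413e5 N

F ≈ 9.68e5 N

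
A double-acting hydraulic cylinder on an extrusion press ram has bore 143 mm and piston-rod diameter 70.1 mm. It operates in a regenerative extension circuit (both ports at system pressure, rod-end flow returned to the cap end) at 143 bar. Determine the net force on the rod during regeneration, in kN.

With equal pressure on both faces, forces on the annular region cancel; the net push is pressure × rod cross-section.
Rod cross-section A_rod = π/4 × (70.1 mm)² = 3859 mm^2
F = P × A_rod

F ≈ 55.2 kN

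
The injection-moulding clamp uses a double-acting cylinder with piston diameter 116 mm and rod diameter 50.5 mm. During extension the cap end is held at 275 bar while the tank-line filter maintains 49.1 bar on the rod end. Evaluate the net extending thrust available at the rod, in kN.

Cap-side area A_cap = π/4 × (116 mm)² = 10570 mm^2
Rod-side annular area A_ann = π/4 × (116² − 50.5²) = 8565 mm^2
Net thrust = P_cap·A_cap − P_rod·A_ann = 290.6 kN − 42.06 kN

F ≈ 249 kN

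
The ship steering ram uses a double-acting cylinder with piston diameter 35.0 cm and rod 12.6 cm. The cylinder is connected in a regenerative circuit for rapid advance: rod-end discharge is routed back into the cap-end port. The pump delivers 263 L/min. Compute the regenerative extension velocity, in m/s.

In regeneration the rod-end outflow joins the pump flow into the cap end, so the net volume the pump must supply per unit advance equals the rod cross-section area.
Rod cross-section A_rod = π/4 × (12.6 cm)² = 124.7 cm^2
v = Q_pump / A_rod

v ≈ 0.352 m/s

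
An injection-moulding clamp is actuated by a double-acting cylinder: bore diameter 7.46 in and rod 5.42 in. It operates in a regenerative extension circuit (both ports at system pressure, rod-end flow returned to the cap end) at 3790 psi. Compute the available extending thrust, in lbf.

F ≈ 87400 lbf

With equal pressure on both faces, forces on the annular region cancel; the net push is pressure × rod cross-section.
Rod cross-section A_rod = π/4 × (5.42 in)² = 23.07 in^2
F = P × A_rod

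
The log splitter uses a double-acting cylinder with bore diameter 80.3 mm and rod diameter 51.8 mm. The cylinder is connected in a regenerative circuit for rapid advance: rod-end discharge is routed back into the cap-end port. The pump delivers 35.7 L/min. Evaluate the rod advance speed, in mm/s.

v ≈ 282 mm/s

In regeneration the rod-end outflow joins the pump flow into the cap end, so the net volume the pump must supply per unit advance equals the rod cross-section area.
Rod cross-section A_rod = π/4 × (51.8 mm)² = 2107 mm^2
v = Q_pump / A_rod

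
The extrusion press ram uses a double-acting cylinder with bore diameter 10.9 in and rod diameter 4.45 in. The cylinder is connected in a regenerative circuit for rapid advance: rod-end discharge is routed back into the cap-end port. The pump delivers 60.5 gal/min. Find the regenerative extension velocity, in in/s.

In regeneration the rod-end outflow joins the pump flow into the cap end, so the net volume the pump must supply per unit advance equals the rod cross-section area.
Rod cross-section A_rod = π/4 × (4.45 in)² = 15.55 in^2
v = Q_pump / A_rod

v ≈ 15.0 in/s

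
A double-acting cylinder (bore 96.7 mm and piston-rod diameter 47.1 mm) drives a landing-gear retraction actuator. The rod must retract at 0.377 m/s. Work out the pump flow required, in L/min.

Q ≈ 127 L/min

Rod-side annular area A_ann = π/4 × (96.7² − 47.1²) = 5602 mm^2
Q = A × v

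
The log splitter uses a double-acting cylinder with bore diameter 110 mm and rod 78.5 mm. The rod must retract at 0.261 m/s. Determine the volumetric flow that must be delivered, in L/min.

Q ≈ 73.0 L/min

Rod-side annular area A_ann = π/4 × (110² − 78.5²) = 4663 mm^2
Q = A × v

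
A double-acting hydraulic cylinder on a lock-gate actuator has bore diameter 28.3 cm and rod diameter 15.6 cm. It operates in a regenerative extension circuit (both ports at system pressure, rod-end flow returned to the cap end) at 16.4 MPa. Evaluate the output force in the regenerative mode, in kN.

With equal pressure on both faces, forces on the annular region cancel; the net push is pressure × rod cross-section.
Rod cross-section A_rod = π/4 × (15.6 cm)² = 191.1 cm^2
F = P × A_rod

F ≈ 313 kN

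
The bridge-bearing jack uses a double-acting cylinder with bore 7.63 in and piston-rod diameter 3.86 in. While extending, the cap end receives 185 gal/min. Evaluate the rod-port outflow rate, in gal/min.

Q_out ≈ 138 gal/min

Cap-side area A_cap = π/4 × (7.63 in)² = 45.72 in^2
Rod-side annular area A_ann = π/4 × (7.63² − 3.86²) = 34.02 in^2
Piston speed v = Q_in/A_cap; rod-end outflow Q_out = v × A_ann = Q_in × A_ann/A_cap.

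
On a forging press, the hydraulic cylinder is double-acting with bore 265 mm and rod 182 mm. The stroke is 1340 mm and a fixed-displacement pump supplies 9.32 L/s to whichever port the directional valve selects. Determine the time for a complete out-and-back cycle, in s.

t ≈ 12.1 s

Cap-side area A_cap = π/4 × (265 mm)² = 55150 mm^2
Rod-side annular area A_ann = π/4 × (265² − 182²) = 29140 mm^2
t_ext = A_cap·L/Q = 7.930 s
t_ret = A_ann·L/Q = 4.190 s
t_cycle = t_ext + t_ret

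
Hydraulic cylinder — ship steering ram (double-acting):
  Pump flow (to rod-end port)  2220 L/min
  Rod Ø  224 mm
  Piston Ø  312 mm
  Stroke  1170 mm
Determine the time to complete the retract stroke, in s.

t ≈ 1.17 s

Rod-side annular area A_ann = π/4 × (312² − 224²) = 37050 mm^2
Swept volume V = A × L; t = V / Q = A·L / Q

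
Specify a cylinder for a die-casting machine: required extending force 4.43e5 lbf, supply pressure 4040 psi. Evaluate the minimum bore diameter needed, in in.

D ≈ 11.8 in

Extension force acts on the full piston face: F = P × (π/4)D².
D = √(4F / (πP)) = √(4 × 4.43e5 lbf / (π × 4040 psi))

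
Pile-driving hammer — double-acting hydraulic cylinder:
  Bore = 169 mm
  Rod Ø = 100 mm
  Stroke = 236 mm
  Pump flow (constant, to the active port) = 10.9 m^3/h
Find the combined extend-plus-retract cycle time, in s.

t ≈ 2.88 s

Cap-side area A_cap = π/4 × (169 mm)² = 22430 mm^2
Rod-side annular area A_ann = π/4 × (169² − 100²) = 14580 mm^2
t_ext = A_cap·L/Q = 1.748 s
t_ret = A_ann·L/Q = 1.136 s
t_cycle = t_ext + t_ret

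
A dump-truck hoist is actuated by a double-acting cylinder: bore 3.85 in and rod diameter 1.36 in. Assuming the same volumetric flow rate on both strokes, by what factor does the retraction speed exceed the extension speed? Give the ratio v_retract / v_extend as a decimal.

v_ret/v_ext ≈ 1.14

Cap-side area A_cap = π/4 × (3.85 in)² = 11.64 in^2
Rod-side annular area A_ann = π/4 × (3.85² − 1.36²) = 10.19 in^2
For equal Q, v ∝ 1/A, so v_ret/v_ext = A_cap/A_ann.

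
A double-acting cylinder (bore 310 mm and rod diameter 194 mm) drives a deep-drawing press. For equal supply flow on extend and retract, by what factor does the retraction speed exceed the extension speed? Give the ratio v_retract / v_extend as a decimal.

Cap-side area A_cap = π/4 × (310 mm)² = 75480 mm^2
Rod-side annular area A_ann = π/4 × (310² − 194²) = 45920 mm^2
For equal Q, v ∝ 1/A, so v_ret/v_ext = A_cap/A_ann.

v_ret/v_ext ≈ 1.64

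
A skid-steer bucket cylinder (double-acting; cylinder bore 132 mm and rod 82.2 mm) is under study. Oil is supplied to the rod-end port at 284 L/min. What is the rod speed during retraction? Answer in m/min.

v ≈ 33.9 m/min

Rod-side annular area A_ann = π/4 × (132² − 82.2²) = 8378 mm^2
Flow into the rod-end port fills the annular volume.
v = Q / A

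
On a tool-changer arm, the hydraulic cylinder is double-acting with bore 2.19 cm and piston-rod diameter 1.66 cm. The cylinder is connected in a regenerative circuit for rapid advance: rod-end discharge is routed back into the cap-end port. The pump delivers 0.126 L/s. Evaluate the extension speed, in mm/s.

v ≈ 582 mm/s

In regeneration the rod-end outflow joins the pump flow into the cap end, so the net volume the pump must supply per unit advance equals the rod cross-section area.
Rod cross-section A_rod = π/4 × (1.66 cm)² = 2.164 cm^2
v = Q_pump / A_rod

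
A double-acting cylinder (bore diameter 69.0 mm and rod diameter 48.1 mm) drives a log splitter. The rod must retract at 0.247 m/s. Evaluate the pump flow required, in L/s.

Rod-side annular area A_ann = π/4 × (69.0² − 48.1²) = 1922 mm^2
Q = A × v

Q ≈ 0.475 L/s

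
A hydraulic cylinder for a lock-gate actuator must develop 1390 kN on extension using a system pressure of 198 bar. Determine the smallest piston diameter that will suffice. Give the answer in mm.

Extension force acts on the full piston face: F = P × (π/4)D².
D = √(4F / (πP)) = √(4 × 1390 kN / (π × 198 bar))

D ≈ 299 mm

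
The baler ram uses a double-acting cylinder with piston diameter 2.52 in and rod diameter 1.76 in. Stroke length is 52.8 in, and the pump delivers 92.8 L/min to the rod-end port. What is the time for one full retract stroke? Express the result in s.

Rod-side annular area A_ann = π/4 × (2.52² − 1.76²) = 2.555 in^2
Swept volume V = A × L; t = V / Q = A·L / Q

t ≈ 1.43 s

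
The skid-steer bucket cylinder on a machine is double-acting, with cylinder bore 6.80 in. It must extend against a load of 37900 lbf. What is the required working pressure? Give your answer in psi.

Cap-side area A_cap = π/4 × (6.80 in)² = 36.32 in^2
P = F / A = 37900 lbf / A

P ≈ 1040 psi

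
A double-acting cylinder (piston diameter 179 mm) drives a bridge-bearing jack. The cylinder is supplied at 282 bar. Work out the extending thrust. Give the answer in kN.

Cap-side area A_cap = π/4 × (179 mm)² = 25160 mm^2
F = P × A_cap = 282 bar × A_cap

F ≈ 710 kN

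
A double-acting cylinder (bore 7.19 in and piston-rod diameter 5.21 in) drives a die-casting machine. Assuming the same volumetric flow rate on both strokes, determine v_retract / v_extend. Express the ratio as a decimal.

v_ret/v_ext ≈ 2.11

Cap-side area A_cap = π/4 × (7.19 in)² = 40.60 in^2
Rod-side annular area A_ann = π/4 × (7.19² − 5.21²) = 19.28 in^2
For equal Q, v ∝ 1/A, so v_ret/v_ext = A_cap/A_ann.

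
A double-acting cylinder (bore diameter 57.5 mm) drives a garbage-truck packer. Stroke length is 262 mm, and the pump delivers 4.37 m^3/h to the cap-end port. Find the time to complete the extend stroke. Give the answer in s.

t ≈ 0.560 s

Cap-side area A_cap = π/4 × (57.5 mm)² = 2597 mm^2
Swept volume V = A × L; t = V / Q = A·L / Q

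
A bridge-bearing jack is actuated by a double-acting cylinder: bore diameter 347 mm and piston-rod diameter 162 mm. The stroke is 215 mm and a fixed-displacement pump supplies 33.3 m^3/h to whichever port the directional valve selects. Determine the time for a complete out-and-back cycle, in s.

Cap-side area A_cap = π/4 × (347 mm)² = 94570 mm^2
Rod-side annular area A_ann = π/4 × (347² − 162²) = 73960 mm^2
t_ext = A_cap·L/Q = 2.198 s
t_ret = A_ann·L/Q = 1.719 s
t_cycle = t_ext + t_ret

t ≈ 3.92 s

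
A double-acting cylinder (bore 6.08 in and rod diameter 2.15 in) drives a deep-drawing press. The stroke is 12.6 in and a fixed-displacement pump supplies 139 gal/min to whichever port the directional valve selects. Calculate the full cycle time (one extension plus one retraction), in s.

Cap-side area A_cap = π/4 × (6.08 in)² = 29.03 in^2
Rod-side annular area A_ann = π/4 × (6.08² − 2.15²) = 25.40 in^2
t_ext = A_cap·L/Q = 0.6836 s
t_ret = A_ann·L/Q = 0.5981 s
t_cycle = t_ext + t_ret

t ≈ 1.28 s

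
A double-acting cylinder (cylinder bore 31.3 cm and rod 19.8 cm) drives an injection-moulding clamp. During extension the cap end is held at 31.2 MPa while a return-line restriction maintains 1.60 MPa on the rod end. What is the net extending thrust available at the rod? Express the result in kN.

F ≈ 2330 kN

Cap-side area A_cap = π/4 × (31.3 cm)² = 769.4 cm^2
Rod-side annular area A_ann = π/4 × (31.3² − 19.8²) = 461.5 cm^2
Net thrust = P_cap·A_cap − P_rod·A_ann = 2401 kN − 73.85 kN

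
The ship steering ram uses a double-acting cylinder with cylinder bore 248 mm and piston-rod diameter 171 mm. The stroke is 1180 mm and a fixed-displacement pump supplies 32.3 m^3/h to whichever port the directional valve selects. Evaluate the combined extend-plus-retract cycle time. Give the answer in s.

t ≈ 9.69 s

Cap-side area A_cap = π/4 × (248 mm)² = 48310 mm^2
Rod-side annular area A_ann = π/4 × (248² − 171²) = 25340 mm^2
t_ext = A_cap·L/Q = 6.353 s
t_ret = A_ann·L/Q = 3.333 s
t_cycle = t_ext + t_ret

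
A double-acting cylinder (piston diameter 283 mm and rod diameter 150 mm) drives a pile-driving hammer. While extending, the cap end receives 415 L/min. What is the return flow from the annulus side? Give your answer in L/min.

Q_out ≈ 298 L/min

Cap-side area A_cap = π/4 × (283 mm)² = 62900 mm^2
Rod-side annular area A_ann = π/4 × (283² − 150²) = 45230 mm^2
Piston speed v = Q_in/A_cap; rod-end outflow Q_out = v × A_ann = Q_in × A_ann/A_cap.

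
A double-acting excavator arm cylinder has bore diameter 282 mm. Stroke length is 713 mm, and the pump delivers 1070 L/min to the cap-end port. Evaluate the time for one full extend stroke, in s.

t ≈ 2.50 s

Cap-side area A_cap = π/4 × (282 mm)² = 62460 mm^2
Swept volume V = A × L; t = V / Q = A·L / Q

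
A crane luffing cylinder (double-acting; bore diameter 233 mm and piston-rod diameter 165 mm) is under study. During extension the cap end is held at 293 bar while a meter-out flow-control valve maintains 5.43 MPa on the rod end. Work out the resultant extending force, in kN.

F ≈ 1130 kN

Cap-side area A_cap = π/4 × (233 mm)² = 42640 mm^2
Rod-side annular area A_ann = π/4 × (233² − 165²) = 21260 mm^2
Net thrust = P_cap·A_cap − P_rod·A_ann = 1249 kN − 115.4 kN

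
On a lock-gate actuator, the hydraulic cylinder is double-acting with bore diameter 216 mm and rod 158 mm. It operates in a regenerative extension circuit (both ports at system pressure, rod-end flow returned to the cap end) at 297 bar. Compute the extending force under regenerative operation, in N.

F ≈ 5.82e5 N

With equal pressure on both faces, forces on the annular region cancel; the net push is pressure × rod cross-section.
Rod cross-section A_rod = π/4 × (158 mm)² = 19610 mm^2
F = P × A_rod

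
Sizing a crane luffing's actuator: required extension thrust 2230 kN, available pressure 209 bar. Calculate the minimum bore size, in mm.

D ≈ 369 mm

Extension force acts on the full piston face: F = P × (π/4)D².
D = √(4F / (πP)) = √(4 × 2230 kN / (π × 209 bar))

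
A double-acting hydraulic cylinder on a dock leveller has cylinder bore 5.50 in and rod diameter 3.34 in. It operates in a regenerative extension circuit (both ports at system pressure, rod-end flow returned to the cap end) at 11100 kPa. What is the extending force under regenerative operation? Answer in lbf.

With equal pressure on both faces, forces on the annular region cancel; the net push is pressure × rod cross-section.
Rod cross-section A_rod = π/4 × (3.34 in)² = 8.762 in^2
F = P × A_rod

F ≈ 14100 lbf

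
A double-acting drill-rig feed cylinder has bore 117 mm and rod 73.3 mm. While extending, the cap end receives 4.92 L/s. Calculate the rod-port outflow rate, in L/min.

Q_out ≈ 179 L/min

Cap-side area A_cap = π/4 × (117 mm)² = 10750 mm^2
Rod-side annular area A_ann = π/4 × (117² − 73.3²) = 6531 mm^2
Piston speed v = Q_in/A_cap; rod-end outflow Q_out = v × A_ann = Q_in × A_ann/A_cap.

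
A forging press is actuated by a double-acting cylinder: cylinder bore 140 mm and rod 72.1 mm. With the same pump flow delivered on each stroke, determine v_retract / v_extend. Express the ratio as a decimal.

v_ret/v_ext ≈ 1.36

Cap-side area A_cap = π/4 × (140 mm)² = 15390 mm^2
Rod-side annular area A_ann = π/4 × (140² − 72.1²) = 11310 mm^2
For equal Q, v ∝ 1/A, so v_ret/v_ext = A_cap/A_ann.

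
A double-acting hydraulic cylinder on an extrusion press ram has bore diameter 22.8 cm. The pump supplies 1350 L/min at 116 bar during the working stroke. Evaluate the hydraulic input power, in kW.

W ≈ 261 kW

Hydraulic power = P × Q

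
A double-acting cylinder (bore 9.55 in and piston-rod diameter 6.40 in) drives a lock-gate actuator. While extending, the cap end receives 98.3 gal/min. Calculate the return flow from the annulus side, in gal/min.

Cap-side area A_cap = π/4 × (9.55 in)² = 71.63 in^2
Rod-side annular area A_ann = π/4 × (9.55² − 6.40²) = 39.46 in^2
Piston speed v = Q_in/A_cap; rod-end outflow Q_out = v × A_ann = Q_in × A_ann/A_cap.

Q_out ≈ 54.2 gal/min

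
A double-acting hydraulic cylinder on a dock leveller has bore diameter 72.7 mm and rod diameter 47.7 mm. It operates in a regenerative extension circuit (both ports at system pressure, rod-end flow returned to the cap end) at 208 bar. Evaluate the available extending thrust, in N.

F ≈ 37200 N

With equal pressure on both faces, forces on the annular region cancel; the net push is pressure × rod cross-section.
Rod cross-section A_rod = π/4 × (47.7 mm)² = 1787 mm^2
F = P × A_rod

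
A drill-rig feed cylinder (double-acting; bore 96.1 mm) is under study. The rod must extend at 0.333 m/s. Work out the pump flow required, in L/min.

Q ≈ 145 L/min

Cap-side area A_cap = π/4 × (96.1 mm)² = 7253 mm^2
Q = A × v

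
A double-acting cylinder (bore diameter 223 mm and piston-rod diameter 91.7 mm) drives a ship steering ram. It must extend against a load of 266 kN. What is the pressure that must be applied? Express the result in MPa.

P ≈ 6.81 MPa

Cap-side area A_cap = π/4 × (223 mm)² = 39060 mm^2
P = F / A = 266 kN / A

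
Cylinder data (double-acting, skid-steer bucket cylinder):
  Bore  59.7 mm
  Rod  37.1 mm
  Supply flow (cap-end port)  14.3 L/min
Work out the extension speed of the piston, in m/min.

v ≈ 5.11 m/min

Cap-side area A_cap = π/4 × (59.7 mm)² = 2799 mm^2
v = Q / A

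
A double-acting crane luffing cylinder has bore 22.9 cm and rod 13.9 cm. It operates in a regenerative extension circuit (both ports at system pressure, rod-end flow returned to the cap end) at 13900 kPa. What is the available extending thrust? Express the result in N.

F ≈ 2.11e5 N

With equal pressure on both faces, forces on the annular region cancel; the net push is pressure × rod cross-section.
Rod cross-section A_rod = π/4 × (13.9 cm)² = 151.7 cm^2
F = P × A_rod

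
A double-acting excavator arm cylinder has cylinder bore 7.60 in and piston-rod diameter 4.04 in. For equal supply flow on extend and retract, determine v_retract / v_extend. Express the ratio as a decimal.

v_ret/v_ext ≈ 1.39

Cap-side area A_cap = π/4 × (7.60 in)² = 45.36 in^2
Rod-side annular area A_ann = π/4 × (7.60² − 4.04²) = 32.55 in^2
For equal Q, v ∝ 1/A, so v_ret/v_ext = A_cap/A_ann.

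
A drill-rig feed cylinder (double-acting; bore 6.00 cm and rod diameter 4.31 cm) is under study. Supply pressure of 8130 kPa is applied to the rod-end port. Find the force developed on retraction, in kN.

F ≈ 11.1 kN

Rod-side annular area A_ann = π/4 × (6.00² − 4.31²) = 13.68 cm^2
On retraction the pressure acts on the annular area (bore minus rod).
F = P × A_ann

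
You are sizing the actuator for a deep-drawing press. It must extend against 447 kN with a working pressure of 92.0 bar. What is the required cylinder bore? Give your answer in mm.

D ≈ 249 mm

Extension force acts on the full piston face: F = P × (π/4)D².
D = √(4F / (πP)) = √(4 × 447 kN / (π × 92.0 bar))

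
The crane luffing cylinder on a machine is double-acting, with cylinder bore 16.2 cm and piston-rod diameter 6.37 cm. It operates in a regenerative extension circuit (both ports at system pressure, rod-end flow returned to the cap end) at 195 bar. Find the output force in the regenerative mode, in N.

F ≈ 62100 N

With equal pressure on both faces, forces on the annular region cancel; the net push is pressure × rod cross-section.
Rod cross-section A_rod = π/4 × (6.37 cm)² = 31.87 cm^2
F = P × A_rod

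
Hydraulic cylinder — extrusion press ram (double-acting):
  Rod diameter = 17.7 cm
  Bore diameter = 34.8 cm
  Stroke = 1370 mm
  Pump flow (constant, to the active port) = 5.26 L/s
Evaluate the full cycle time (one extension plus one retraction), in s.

t ≈ 43.1 s

Cap-side area A_cap = π/4 × (34.8 cm)² = 951.1 cm^2
Rod-side annular area A_ann = π/4 × (34.8² − 17.7²) = 705.1 cm^2
t_ext = A_cap·L/Q = 24.77 s
t_ret = A_ann·L/Q = 18.36 s
t_cycle = t_ext + t_ret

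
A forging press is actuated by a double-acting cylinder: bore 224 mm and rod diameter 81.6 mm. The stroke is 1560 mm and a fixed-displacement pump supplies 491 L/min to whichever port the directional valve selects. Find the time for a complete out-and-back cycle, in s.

t ≈ 14.0 s

Cap-side area A_cap = π/4 × (224 mm)² = 39410 mm^2
Rod-side annular area A_ann = π/4 × (224² − 81.6²) = 34180 mm^2
t_ext = A_cap·L/Q = 7.512 s
t_ret = A_ann·L/Q = 6.515 s
t_cycle = t_ext + t_ret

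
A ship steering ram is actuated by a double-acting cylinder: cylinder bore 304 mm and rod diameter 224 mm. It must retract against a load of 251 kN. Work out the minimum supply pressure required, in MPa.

P ≈ 7.57 MPa

Rod-side annular area A_ann = π/4 × (304² − 224²) = 33180 mm^2
Retraction: pressure acts on the annular area.
P = F / A = 251 kN / A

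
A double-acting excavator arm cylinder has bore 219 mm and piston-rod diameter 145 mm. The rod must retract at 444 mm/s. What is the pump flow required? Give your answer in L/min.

Rod-side annular area A_ann = π/4 × (219² − 145²) = 21160 mm^2
Q = A × v

Q ≈ 564 L/min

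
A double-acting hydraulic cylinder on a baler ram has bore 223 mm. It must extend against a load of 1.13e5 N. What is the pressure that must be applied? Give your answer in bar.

P ≈ 28.9 bar

Cap-side area A_cap = π/4 × (223 mm)² = 39060 mm^2
P = F / A = 1.13e5 N / A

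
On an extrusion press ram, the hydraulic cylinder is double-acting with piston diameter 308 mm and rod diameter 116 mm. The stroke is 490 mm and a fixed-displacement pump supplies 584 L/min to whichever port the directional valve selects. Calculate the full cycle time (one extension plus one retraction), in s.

t ≈ 6.97 s

Cap-side area A_cap = π/4 × (308 mm)² = 74510 mm^2
Rod-side annular area A_ann = π/4 × (308² − 116²) = 63940 mm^2
t_ext = A_cap·L/Q = 3.751 s
t_ret = A_ann·L/Q = 3.219 s
t_cycle = t_ext + t_ret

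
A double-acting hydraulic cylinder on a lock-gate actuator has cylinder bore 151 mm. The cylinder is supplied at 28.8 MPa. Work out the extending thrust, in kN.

Cap-side area A_cap = π/4 × (151 mm)² = 17910 mm^2
F = P × A_cap = 28.8 MPa × A_cap

F ≈ 516 kN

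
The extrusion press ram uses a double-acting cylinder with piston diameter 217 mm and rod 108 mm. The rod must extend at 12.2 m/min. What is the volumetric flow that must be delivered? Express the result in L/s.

Cap-side area A_cap = π/4 × (217 mm)² = 36980 mm^2
Q = A × v

Q ≈ 7.52 L/s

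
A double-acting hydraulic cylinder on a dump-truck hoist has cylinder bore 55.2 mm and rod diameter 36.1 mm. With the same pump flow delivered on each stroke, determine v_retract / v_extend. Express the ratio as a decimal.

v_ret/v_ext ≈ 1.75

Cap-side area A_cap = π/4 × (55.2 mm)² = 2393 mm^2
Rod-side annular area A_ann = π/4 × (55.2² − 36.1²) = 1370 mm^2
For equal Q, v ∝ 1/A, so v_ret/v_ext = A_cap/A_ann.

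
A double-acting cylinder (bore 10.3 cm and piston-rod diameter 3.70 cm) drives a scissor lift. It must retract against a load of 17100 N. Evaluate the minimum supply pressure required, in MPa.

Rod-side annular area A_ann = π/4 × (10.3² − 3.70²) = 72.57 cm^2
Retraction: pressure acts on the annular area.
P = F / A = 17100 N / A

P ≈ 2.36 MPa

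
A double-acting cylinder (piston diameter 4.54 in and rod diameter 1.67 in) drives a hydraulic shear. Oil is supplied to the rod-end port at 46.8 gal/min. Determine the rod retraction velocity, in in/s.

Rod-side annular area A_ann = π/4 × (4.54² − 1.67²) = 14.00 in^2
Flow into the rod-end port fills the annular volume.
v = Q / A

v ≈ 12.9 in/s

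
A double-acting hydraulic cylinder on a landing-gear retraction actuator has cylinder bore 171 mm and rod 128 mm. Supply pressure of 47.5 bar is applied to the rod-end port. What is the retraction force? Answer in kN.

Rod-side annular area A_ann = π/4 × (171² − 128²) = 10100 mm^2
On retraction the pressure acts on the annular area (bore minus rod).
F = P × A_ann

F ≈ 48.0 kN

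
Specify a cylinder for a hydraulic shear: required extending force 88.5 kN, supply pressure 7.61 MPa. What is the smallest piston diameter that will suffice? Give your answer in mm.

D ≈ 122 mm

Extension force acts on the full piston face: F = P × (π/4)D².
D = √(4F / (πP)) = √(4 × 88.5 kN / (π × 7.61 MPa))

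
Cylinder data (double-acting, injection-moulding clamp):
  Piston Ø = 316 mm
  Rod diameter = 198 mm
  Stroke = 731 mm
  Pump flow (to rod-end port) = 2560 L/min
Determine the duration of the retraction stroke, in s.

t ≈ 0.816 s

Rod-side annular area A_ann = π/4 × (316² − 198²) = 47640 mm^2
Swept volume V = A × L; t = V / Q = A·L / Q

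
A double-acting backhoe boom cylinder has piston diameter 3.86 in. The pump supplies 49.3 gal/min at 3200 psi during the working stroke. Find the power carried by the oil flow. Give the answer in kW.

Hydraulic power = P × Q

W ≈ 68.6 kW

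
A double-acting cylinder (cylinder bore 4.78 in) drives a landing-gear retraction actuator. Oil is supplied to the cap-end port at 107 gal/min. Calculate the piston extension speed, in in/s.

Cap-side area A_cap = π/4 × (4.78 in)² = 17.95 in^2
v = Q / A

v ≈ 23.0 in/s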